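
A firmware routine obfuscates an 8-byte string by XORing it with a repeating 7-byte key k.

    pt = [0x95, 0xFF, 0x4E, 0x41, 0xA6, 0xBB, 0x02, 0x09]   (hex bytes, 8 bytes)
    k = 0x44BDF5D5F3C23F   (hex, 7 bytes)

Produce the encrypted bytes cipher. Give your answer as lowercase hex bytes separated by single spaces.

The 7-byte key repeats, so the effective keystream is 44 bd f5 d5 f3 c2 3f 44.
byte 0: 10010101 XOR 01000100 = 11010001
byte 1: 11111111 XOR 10111101 = 01000010
byte 2: 01001110 XOR 11110101 = 10111011
byte 3: 01000001 XOR 11010101 = 10010100
byte 4: 10100110 XOR 11110011 = 01010101
byte 5: 10111011 XOR 11000010 = 01111001
byte 6: 00000010 XOR 00111111 = 00111101
byte 7: 00001001 XOR 01000100 = 01001101

d1 42 bb 94 55 79 3d 4d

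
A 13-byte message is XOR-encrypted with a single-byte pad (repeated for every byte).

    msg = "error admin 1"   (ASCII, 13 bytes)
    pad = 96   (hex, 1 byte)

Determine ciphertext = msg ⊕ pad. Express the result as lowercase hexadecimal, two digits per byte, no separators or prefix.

The 1-byte key repeats, so the effective keystream is 96 96 96 96 96 96 96 96 96 96 96 96 96.
byte 0: 101 ^ 150 = 243
byte 1: 114 ^ 150 = 228
byte 2: 114 ^ 150 = 228
byte 3: 111 ^ 150 = 249
byte 4: 114 ^ 150 = 228
byte 5:  32 ^ 150 = 182
byte 6:  97 ^ 150 = 247
byte 7: 100 ^ 150 = 242
byte 8: 109 ^ 150 = 251
byte 9: 105 ^ 150 = 255
byte 10: 110 ^ 150 = 248
byte 11:  32 ^ 150 = 182
byte 12:  49 ^ 150 = 167

f3e4e4f9e4b6f7f2fbfff8b6a7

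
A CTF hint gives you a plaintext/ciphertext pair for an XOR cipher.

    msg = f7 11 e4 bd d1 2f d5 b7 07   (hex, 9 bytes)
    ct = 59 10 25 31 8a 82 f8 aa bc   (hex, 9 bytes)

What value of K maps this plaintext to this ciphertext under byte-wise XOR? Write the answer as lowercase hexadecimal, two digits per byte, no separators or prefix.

Since ct = msg ⊕ K, XORing both sides with msg gives K = msg ⊕ ct.
247 XOR  89 = 174
 17 XOR  16 =   1
228 XOR  37 = 193
189 XOR  49 = 140
209 XOR 138 =  91
 47 XOR 130 = 173
213 XOR 248 =  45
183 XOR 170 =  29
  7 XOR 188 = 187

ae01c18c5bad2d1dbb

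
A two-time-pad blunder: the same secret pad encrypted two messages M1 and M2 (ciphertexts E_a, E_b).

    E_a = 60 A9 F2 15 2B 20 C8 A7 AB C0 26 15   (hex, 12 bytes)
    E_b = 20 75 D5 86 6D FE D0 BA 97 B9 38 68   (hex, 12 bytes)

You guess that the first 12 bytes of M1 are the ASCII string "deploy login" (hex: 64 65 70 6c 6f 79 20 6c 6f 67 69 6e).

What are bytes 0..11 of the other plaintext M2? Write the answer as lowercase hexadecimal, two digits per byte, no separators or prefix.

First, E_a ⊕ E_b = (M1 ⊕ K) ⊕ (M2 ⊕ K) = M1 ⊕ M2, so the key drops out. Then M2 = (M1 ⊕ M2) ⊕ M1 over the first 12 bytes.
byte 0: (60 ⊕ 20) ⊕ 64 = 40 ⊕ 64 = 24
byte 1: (a9 ⊕ 75) ⊕ 65 = dc ⊕ 65 = b9
byte 2: (f2 ⊕ d5) ⊕ 70 = 27 ⊕ 70 = 57
byte 3: (15 ⊕ 86) ⊕ 6c = 93 ⊕ 6c = ff
byte 4: (2b ⊕ 6d) ⊕ 6f = 46 ⊕ 6f = 29
byte 5: (20 ⊕ fe) ⊕ 79 = de ⊕ 79 = a7
byte 6: (c8 ⊕ d0) ⊕ 20 = 18 ⊕ 20 = 38
byte 7: (a7 ⊕ ba) ⊕ 6c = 1d ⊕ 6c = 71
byte 8: (ab ⊕ 97) ⊕ 6f = 3c ⊕ 6f = 53
byte 9: (c0 ⊕ b9) ⊕ 67 = 79 ⊕ 67 = 1e
byte 10: (26 ⊕ 38) ⊕ 69 = 1e ⊕ 69 = 77
byte 11: (15 ⊕ 68) ⊕ 6e = 7d ⊕ 6e = 13

24b957ff29a73871531e7713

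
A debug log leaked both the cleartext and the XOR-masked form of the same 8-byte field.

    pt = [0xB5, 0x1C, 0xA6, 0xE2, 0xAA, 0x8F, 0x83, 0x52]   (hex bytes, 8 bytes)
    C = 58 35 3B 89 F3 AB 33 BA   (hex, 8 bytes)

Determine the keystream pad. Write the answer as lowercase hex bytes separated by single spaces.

Since C = pt ⊕ pad, XORing both sides with pt gives pad = pt ⊕ C.
byte 0: 181 xor  88 = 237
byte 1:  28 xor  53 =  41
byte 2: 166 xor  59 = 157
byte 3: 226 xor 137 = 107
byte 4: 170 xor 243 =  89
byte 5: 143 xor 171 =  36
byte 6: 131 xor  51 = 176
byte 7:  82 xor 186 = 232

ed 29 9d 6b 59 24 b0 e8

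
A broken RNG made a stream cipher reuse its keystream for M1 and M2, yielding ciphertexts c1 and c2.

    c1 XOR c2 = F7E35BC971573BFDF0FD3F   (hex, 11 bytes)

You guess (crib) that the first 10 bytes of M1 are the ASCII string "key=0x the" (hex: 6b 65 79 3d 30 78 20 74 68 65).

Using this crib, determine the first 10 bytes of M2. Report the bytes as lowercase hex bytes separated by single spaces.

9c 86 22 f4 41 2f 1b 89 98 98

Since c1 ⊕ c2 = M1 ⊕ M2, XORing with the guessed M1 bytes yields the corresponding M2 bytes: M2 = (c1 ⊕ c2) ⊕ M1.
byte 0: f7 XOR 6b = 9c
byte 1: e3 XOR 65 = 86
byte 2: 5b XOR 79 = 22
byte 3: c9 XOR 3d = f4
byte 4: 71 XOR 30 = 41
byte 5: 57 XOR 78 = 2f
byte 6: 3b XOR 20 = 1b
byte 7: fd XOR 74 = 89
byte 8: f0 XOR 68 = 98
byte 9: fd XOR 65 = 98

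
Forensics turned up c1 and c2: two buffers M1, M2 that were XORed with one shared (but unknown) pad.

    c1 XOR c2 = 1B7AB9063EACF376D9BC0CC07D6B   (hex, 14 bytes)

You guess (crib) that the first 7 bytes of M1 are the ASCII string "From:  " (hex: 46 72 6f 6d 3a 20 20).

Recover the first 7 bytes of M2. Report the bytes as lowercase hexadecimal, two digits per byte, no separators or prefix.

Since c1 ⊕ c2 = M1 ⊕ M2, XORing with the guessed M1 bytes yields the corresponding M2 bytes: M2 = (c1 ⊕ c2) ⊕ M1.
 27 XOR  70 =  93
122 XOR 114 =   8
185 XOR 111 = 214
  6 XOR 109 = 107
 62 XOR  58 =   4
172 XOR  32 = 140
243 XOR  32 = 211

5d08d66b048cd3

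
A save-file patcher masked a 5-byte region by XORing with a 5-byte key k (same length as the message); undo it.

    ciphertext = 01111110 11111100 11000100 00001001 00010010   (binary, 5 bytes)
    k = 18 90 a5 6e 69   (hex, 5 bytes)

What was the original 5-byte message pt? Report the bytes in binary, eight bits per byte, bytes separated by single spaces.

126 ⊕  24 = 102
252 ⊕ 144 = 108
196 ⊕ 165 =  97
  9 ⊕ 110 = 103
 18 ⊕ 105 = 123

01100110 01101100 01100001 01100111 01111011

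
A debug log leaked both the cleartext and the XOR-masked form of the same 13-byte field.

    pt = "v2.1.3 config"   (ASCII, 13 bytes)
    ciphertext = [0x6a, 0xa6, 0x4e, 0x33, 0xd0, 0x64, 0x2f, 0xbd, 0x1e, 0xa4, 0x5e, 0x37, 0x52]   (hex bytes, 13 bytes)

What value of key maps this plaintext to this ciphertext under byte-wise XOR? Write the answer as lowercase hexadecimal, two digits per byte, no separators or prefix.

1c946002fe570fde71ca385e35

Since ciphertext = pt ⊕ key, XORing both sides with pt gives key = pt ⊕ ciphertext.
76 ⊕ 6a = 1c
32 ⊕ a6 = 94
2e ⊕ 4e = 60
31 ⊕ 33 = 02
2e ⊕ d0 = fe
33 ⊕ 64 = 57
20 ⊕ 2f = 0f
63 ⊕ bd = de
6f ⊕ 1e = 71
6e ⊕ a4 = ca
66 ⊕ 5e = 38
69 ⊕ 37 = 5e
67 ⊕ 52 = 35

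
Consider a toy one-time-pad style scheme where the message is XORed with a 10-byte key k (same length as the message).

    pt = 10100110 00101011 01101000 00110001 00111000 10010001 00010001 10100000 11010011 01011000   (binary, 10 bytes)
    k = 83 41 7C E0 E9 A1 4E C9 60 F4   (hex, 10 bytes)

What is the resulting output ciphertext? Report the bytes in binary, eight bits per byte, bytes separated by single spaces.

a6 xor 83 = 25
2b xor 41 = 6a
68 xor 7c = 14
31 xor e0 = d1
38 xor e9 = d1
91 xor a1 = 30
11 xor 4e = 5f
a0 xor c9 = 69
d3 xor 60 = b3
58 xor f4 = ac

00100101 01101010 00010100 11010001 11010001 00110000 01011111 01101001 10110011 10101100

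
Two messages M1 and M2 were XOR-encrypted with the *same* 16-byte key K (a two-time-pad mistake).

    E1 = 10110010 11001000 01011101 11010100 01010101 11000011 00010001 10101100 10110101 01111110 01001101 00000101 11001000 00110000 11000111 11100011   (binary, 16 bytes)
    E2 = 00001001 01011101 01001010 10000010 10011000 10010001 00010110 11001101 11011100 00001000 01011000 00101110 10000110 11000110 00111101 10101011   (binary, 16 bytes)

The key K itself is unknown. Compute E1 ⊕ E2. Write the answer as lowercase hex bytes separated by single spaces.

bb 95 17 56 cd 52 07 61 69 76 15 2b 4e f6 fa 48

E1 ⊕ E2 = (M1 ⊕ K) ⊕ (M2 ⊕ K) = M1 ⊕ M2 — the shared key cancels under XOR.
b2 ^ 09 = bb
c8 ^ 5d = 95
5d ^ 4a = 17
d4 ^ 82 = 56
55 ^ 98 = cd
c3 ^ 91 = 52
11 ^ 16 = 07
ac ^ cd = 61
b5 ^ dc = 69
7e ^ 08 = 76
4d ^ 58 = 15
05 ^ 2e = 2b
c8 ^ 86 = 4e
30 ^ c6 = f6
c7 ^ 3d = fa
e3 ^ ab = 48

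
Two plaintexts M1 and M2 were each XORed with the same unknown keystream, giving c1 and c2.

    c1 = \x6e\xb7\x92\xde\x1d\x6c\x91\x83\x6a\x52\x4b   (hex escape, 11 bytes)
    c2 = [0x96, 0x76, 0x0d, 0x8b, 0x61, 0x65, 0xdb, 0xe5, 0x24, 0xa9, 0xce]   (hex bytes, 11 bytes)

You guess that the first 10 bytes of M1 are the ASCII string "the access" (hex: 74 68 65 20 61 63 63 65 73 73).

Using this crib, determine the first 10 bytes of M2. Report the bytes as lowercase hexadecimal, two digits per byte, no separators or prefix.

8ca9fa751d6a29033d88

First, c1 ⊕ c2 = (M1 ⊕ K) ⊕ (M2 ⊕ K) = M1 ⊕ M2, so the key drops out. Then M2 = (M1 ⊕ M2) ⊕ M1 over the first 10 bytes.
byte 0: (6e ⊕ 96) ⊕ 74 = f8 ⊕ 74 = 8c
byte 1: (b7 ⊕ 76) ⊕ 68 = c1 ⊕ 68 = a9
byte 2: (92 ⊕ 0d) ⊕ 65 = 9f ⊕ 65 = fa
byte 3: (de ⊕ 8b) ⊕ 20 = 55 ⊕ 20 = 75
byte 4: (1d ⊕ 61) ⊕ 61 = 7c ⊕ 61 = 1d
byte 5: (6c ⊕ 65) ⊕ 63 = 09 ⊕ 63 = 6a
byte 6: (91 ⊕ db) ⊕ 63 = 4a ⊕ 63 = 29
byte 7: (83 ⊕ e5) ⊕ 65 = 66 ⊕ 65 = 03
byte 8: (6a ⊕ 24) ⊕ 73 = 4e ⊕ 73 = 3d
byte 9: (52 ⊕ a9) ⊕ 73 = fb ⊕ 73 = 88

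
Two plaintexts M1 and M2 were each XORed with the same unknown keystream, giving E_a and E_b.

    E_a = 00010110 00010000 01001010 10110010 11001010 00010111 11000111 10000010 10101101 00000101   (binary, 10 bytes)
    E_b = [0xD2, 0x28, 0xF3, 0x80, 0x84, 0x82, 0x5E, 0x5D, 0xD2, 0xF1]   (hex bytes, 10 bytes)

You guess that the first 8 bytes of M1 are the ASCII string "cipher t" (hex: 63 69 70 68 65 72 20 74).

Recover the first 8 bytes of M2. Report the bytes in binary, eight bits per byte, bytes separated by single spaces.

First, E_a ⊕ E_b = (M1 ⊕ K) ⊕ (M2 ⊕ K) = M1 ⊕ M2, so the key drops out. Then M2 = (M1 ⊕ M2) ⊕ M1 over the first 8 bytes.
byte 0: (16 xor d2) xor 63 = c4 xor 63 = a7
byte 1: (10 xor 28) xor 69 = 38 xor 69 = 51
byte 2: (4a xor f3) xor 70 = b9 xor 70 = c9
byte 3: (b2 xor 80) xor 68 = 32 xor 68 = 5a
byte 4: (ca xor 84) xor 65 = 4e xor 65 = 2b
byte 5: (17 xor 82) xor 72 = 95 xor 72 = e7
byte 6: (c7 xor 5e) xor 20 = 99 xor 20 = b9
byte 7: (82 xor 5d) xor 74 = df xor 74 = ab

10100111 01010001 11001001 01011010 00101011 11100111 10111001 10101011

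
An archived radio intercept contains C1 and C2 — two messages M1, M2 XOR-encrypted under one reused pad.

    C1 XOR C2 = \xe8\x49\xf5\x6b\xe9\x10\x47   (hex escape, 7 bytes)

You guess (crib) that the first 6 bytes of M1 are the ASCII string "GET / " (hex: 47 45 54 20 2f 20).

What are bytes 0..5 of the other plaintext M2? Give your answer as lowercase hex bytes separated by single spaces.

af 0c a1 4b c6 30

Since C1 ⊕ C2 = M1 ⊕ M2, XORing with the guessed M1 bytes yields the corresponding M2 bytes: M2 = (C1 ⊕ C2) ⊕ M1.
11101000 xor 01000111 = 10101111
01001001 xor 01000101 = 00001100
11110101 xor 01010100 = 10100001
01101011 xor 00100000 = 01001011
11101001 xor 00101111 = 11000110
00010000 xor 00100000 = 00110000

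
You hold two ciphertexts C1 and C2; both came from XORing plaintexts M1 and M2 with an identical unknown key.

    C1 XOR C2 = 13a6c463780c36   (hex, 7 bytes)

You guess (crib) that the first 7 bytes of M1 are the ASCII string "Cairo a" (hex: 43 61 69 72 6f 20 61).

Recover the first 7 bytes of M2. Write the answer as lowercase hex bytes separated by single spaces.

Since C1 ⊕ C2 = M1 ⊕ M2, XORing with the guessed M1 bytes yields the corresponding M2 bytes: M2 = (C1 ⊕ C2) ⊕ M1.
13 xor 43 = 50
a6 xor 61 = c7
c4 xor 69 = ad
63 xor 72 = 11
78 xor 6f = 17
0c xor 20 = 2c
36 xor 61 = 57

50 c7 ad 11 17 2c 57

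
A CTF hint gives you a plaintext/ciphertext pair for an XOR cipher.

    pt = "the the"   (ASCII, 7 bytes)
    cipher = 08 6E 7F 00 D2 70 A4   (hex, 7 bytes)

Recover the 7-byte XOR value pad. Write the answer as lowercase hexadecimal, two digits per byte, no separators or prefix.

Since cipher = pt ⊕ pad, XORing both sides with pt gives pad = pt ⊕ cipher.
byte 0: 01110100 ⊕ 00001000 = 01111100
byte 1: 01101000 ⊕ 01101110 = 00000110
byte 2: 01100101 ⊕ 01111111 = 00011010
byte 3: 00100000 ⊕ 00000000 = 00100000
byte 4: 01110100 ⊕ 11010010 = 10100110
byte 5: 01101000 ⊕ 01110000 = 00011000
byte 6: 01100101 ⊕ 10100100 = 11000001

7c061a20a618c1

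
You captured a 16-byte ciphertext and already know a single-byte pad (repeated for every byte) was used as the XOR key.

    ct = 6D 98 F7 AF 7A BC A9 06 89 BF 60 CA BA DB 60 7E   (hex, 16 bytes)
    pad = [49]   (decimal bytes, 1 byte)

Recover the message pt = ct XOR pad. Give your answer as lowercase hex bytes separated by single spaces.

The 1-byte key repeats, so the effective keystream is 31 31 31 31 31 31 31 31 31 31 31 31 31 31 31 31.
byte 0: 109 ^  49 =  92
byte 1: 152 ^  49 = 169
byte 2: 247 ^  49 = 198
byte 3: 175 ^  49 = 158
byte 4: 122 ^  49 =  75
byte 5: 188 ^  49 = 141
byte 6: 169 ^  49 = 152
byte 7:   6 ^  49 =  55
byte 8: 137 ^  49 = 184
byte 9: 191 ^  49 = 142
byte 10:  96 ^  49 =  81
byte 11: 202 ^  49 = 251
byte 12: 186 ^  49 = 139
byte 13: 219 ^  49 = 234
byte 14:  96 ^  49 =  81
byte 15: 126 ^  49 =  79

5c a9 c6 9e 4b 8d 98 37 b8 8e 51 fb 8b ea 51 4f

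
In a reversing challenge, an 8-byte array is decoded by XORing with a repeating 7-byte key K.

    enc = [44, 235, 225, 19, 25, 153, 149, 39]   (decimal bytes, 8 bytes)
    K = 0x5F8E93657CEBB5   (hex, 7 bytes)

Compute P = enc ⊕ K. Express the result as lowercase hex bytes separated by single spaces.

73 65 72 76 65 72 20 78

The 7-byte key repeats, so the effective keystream is 5f 8e 93 65 7c eb b5 5f.
byte 0: 00101100 ^ 01011111 = 01110011
byte 1: 11101011 ^ 10001110 = 01100101
byte 2: 11100001 ^ 10010011 = 01110010
byte 3: 00010011 ^ 01100101 = 01110110
byte 4: 00011001 ^ 01111100 = 01100101
byte 5: 10011001 ^ 11101011 = 01110010
byte 6: 10010101 ^ 10110101 = 00100000
byte 7: 00100111 ^ 01011111 = 01111000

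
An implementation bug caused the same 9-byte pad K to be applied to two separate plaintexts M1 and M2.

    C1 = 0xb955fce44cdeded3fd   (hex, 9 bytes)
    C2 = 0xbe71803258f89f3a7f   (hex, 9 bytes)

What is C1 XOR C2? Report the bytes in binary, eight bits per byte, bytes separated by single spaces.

C1 ⊕ C2 = (M1 ⊕ K) ⊕ (M2 ⊕ K) = M1 ⊕ M2 — the shared key cancels under XOR.
b9 ⊕ be = 07
55 ⊕ 71 = 24
fc ⊕ 80 = 7c
e4 ⊕ 32 = d6
4c ⊕ 58 = 14
de ⊕ f8 = 26
de ⊕ 9f = 41
d3 ⊕ 3a = e9
fd ⊕ 7f = 82

00000111 00100100 01111100 11010110 00010100 00100110 01000001 11101001 10000010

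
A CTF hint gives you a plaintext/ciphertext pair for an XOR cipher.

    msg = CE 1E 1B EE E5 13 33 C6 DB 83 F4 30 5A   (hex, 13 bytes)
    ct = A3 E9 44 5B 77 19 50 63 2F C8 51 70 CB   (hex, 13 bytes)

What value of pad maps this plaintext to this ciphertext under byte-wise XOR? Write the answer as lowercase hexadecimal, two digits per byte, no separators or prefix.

6df75fb5920a63a5f44ba54091

Since ct = msg ⊕ pad, XORing both sides with msg gives pad = msg ⊕ ct.
206 XOR 163 = 109
 30 XOR 233 = 247
 27 XOR  68 =  95
238 XOR  91 = 181
229 XOR 119 = 146
 19 XOR  25 =  10
 51 XOR  80 =  99
198 XOR  99 = 165
219 XOR  47 = 244
131 XOR 200 =  75
244 XOR  81 = 165
 48 XOR 112 =  64
 90 XOR 203 = 145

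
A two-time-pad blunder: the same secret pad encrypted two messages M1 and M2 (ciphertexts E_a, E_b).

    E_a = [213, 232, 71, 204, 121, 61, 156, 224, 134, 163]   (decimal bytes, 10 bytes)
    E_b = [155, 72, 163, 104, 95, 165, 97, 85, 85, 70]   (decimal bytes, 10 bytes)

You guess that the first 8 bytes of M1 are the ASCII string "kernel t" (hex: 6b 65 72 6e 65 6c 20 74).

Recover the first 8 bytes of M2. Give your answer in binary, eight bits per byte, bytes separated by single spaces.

00100101 11000101 10010110 11001010 01000011 11110100 11011101 11000001

First, E_a ⊕ E_b = (M1 ⊕ K) ⊕ (M2 ⊕ K) = M1 ⊕ M2, so the key drops out. Then M2 = (M1 ⊕ M2) ⊕ M1 over the first 8 bytes.
byte 0: (d5 xor 9b) xor 6b = 4e xor 6b = 25
byte 1: (e8 xor 48) xor 65 = a0 xor 65 = c5
byte 2: (47 xor a3) xor 72 = e4 xor 72 = 96
byte 3: (cc xor 68) xor 6e = a4 xor 6e = ca
byte 4: (79 xor 5f) xor 65 = 26 xor 65 = 43
byte 5: (3d xor a5) xor 6c = 98 xor 6c = f4
byte 6: (9c xor 61) xor 20 = fd xor 20 = dd
byte 7: (e0 xor 55) xor 74 = b5 xor 74 = c1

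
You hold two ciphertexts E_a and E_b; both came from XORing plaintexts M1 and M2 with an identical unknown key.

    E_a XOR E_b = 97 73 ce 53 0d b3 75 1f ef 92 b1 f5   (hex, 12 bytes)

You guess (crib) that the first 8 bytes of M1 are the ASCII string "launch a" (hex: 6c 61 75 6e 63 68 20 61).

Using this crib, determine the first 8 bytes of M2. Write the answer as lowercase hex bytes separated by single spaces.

fb 12 bb 3d 6e db 55 7e

Since E_a ⊕ E_b = M1 ⊕ M2, XORing with the guessed M1 bytes yields the corresponding M2 bytes: M2 = (E_a ⊕ E_b) ⊕ M1.
97 ^ 6c = fb
73 ^ 61 = 12
ce ^ 75 = bb
53 ^ 6e = 3d
0d ^ 63 = 6e
b3 ^ 68 = db
75 ^ 20 = 55
1f ^ 61 = 7e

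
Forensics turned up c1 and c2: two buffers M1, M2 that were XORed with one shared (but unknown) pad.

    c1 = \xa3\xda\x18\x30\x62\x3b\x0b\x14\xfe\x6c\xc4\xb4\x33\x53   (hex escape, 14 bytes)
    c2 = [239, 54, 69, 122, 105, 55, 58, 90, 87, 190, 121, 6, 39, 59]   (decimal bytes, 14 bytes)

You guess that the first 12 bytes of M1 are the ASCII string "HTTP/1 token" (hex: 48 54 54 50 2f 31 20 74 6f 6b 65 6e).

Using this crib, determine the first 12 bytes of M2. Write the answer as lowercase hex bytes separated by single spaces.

First, c1 ⊕ c2 = (M1 ⊕ K) ⊕ (M2 ⊕ K) = M1 ⊕ M2, so the key drops out. Then M2 = (M1 ⊕ M2) ⊕ M1 over the first 12 bytes.
byte 0: (a3 ^ ef) ^ 48 = 4c ^ 48 = 04
byte 1: (da ^ 36) ^ 54 = ec ^ 54 = b8
byte 2: (18 ^ 45) ^ 54 = 5d ^ 54 = 09
byte 3: (30 ^ 7a) ^ 50 = 4a ^ 50 = 1a
byte 4: (62 ^ 69) ^ 2f = 0b ^ 2f = 24
byte 5: (3b ^ 37) ^ 31 = 0c ^ 31 = 3d
byte 6: (0b ^ 3a) ^ 20 = 31 ^ 20 = 11
byte 7: (14 ^ 5a) ^ 74 = 4e ^ 74 = 3a
byte 8: (fe ^ 57) ^ 6f = a9 ^ 6f = c6
byte 9: (6c ^ be) ^ 6b = d2 ^ 6b = b9
byte 10: (c4 ^ 79) ^ 65 = bd ^ 65 = d8
byte 11: (b4 ^ 06) ^ 6e = b2 ^ 6e = dc

04 b8 09 1a 24 3d 11 3a c6 b9 d8 dc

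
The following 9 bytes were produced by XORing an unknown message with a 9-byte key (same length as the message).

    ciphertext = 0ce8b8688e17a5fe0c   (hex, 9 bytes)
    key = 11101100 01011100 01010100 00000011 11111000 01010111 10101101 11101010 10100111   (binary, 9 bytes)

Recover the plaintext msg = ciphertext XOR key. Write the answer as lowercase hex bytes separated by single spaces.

e0 b4 ec 6b 76 40 08 14 ab

XOR is its own inverse, so applying the key byte-wise gives the result directly.
0c XOR ec = e0
e8 XOR 5c = b4
b8 XOR 54 = ec
68 XOR 03 = 6b
8e XOR f8 = 76
17 XOR 57 = 40
a5 XOR ad = 08
fe XOR ea = 14
0c XOR a7 = ab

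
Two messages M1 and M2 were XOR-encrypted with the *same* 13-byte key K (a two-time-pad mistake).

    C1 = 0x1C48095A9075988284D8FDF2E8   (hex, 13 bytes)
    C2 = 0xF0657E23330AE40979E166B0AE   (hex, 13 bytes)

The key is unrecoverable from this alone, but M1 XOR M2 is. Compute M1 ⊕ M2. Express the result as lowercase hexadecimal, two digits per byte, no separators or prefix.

ec2d7779a37f7c8bfd399b4246

C1 ⊕ C2 = (M1 ⊕ K) ⊕ (M2 ⊕ K) = M1 ⊕ M2 — the shared key cancels under XOR.
1c XOR f0 = ec
48 XOR 65 = 2d
09 XOR 7e = 77
5a XOR 23 = 79
90 XOR 33 = a3
75 XOR 0a = 7f
98 XOR e4 = 7c
82 XOR 09 = 8b
84 XOR 79 = fd
d8 XOR e1 = 39
fd XOR 66 = 9b
f2 XOR b0 = 42
e8 XOR ae = 46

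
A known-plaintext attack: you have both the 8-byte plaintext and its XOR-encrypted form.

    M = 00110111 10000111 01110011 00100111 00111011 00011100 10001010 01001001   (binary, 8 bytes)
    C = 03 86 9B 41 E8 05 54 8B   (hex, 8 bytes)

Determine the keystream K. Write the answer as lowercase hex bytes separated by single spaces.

34 01 e8 66 d3 19 de c2

Since C = M ⊕ K, XORing both sides with M gives K = M ⊕ C.
37 XOR 03 = 34
87 XOR 86 = 01
73 XOR 9b = e8
27 XOR 41 = 66
3b XOR e8 = d3
1c XOR 05 = 19
8a XOR 54 = de
49 XOR 8b = c2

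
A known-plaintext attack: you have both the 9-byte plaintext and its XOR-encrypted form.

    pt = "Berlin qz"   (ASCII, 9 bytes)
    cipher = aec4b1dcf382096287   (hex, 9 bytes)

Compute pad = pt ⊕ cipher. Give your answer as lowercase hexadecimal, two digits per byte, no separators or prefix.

Since cipher = pt ⊕ pad, XORing both sides with pt gives pad = pt ⊕ cipher.
byte 0: 42 XOR ae = ec
byte 1: 65 XOR c4 = a1
byte 2: 72 XOR b1 = c3
byte 3: 6c XOR dc = b0
byte 4: 69 XOR f3 = 9a
byte 5: 6e XOR 82 = ec
byte 6: 20 XOR 09 = 29
byte 7: 71 XOR 62 = 13
byte 8: 7a XOR 87 = fd

eca1c3b09aec2913fd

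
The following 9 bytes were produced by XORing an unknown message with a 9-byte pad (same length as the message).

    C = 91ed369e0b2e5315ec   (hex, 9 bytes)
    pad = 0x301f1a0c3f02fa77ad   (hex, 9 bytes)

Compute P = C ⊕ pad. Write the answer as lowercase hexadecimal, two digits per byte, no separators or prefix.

a1f22c92342ca96241

byte 0: 91 ⊕ 30 = a1
byte 1: ed ⊕ 1f = f2
byte 2: 36 ⊕ 1a = 2c
byte 3: 9e ⊕ 0c = 92
byte 4: 0b ⊕ 3f = 34
byte 5: 2e ⊕ 02 = 2c
byte 6: 53 ⊕ fa = a9
byte 7: 15 ⊕ 77 = 62
byte 8: ec ⊕ ad = 41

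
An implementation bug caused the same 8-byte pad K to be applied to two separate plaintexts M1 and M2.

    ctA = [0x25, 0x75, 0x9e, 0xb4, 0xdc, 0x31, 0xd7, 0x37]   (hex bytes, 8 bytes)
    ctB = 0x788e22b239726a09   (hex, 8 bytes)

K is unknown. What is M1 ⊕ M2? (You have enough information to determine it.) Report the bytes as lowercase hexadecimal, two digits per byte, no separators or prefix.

ctA ⊕ ctB = (M1 ⊕ K) ⊕ (M2 ⊕ K) = M1 ⊕ M2 — the shared key cancels under XOR.
byte 0: 25 xor 78 = 5d
byte 1: 75 xor 8e = fb
byte 2: 9e xor 22 = bc
byte 3: b4 xor b2 = 06
byte 4: dc xor 39 = e5
byte 5: 31 xor 72 = 43
byte 6: d7 xor 6a = bd
byte 7: 37 xor 09 = 3e

5dfbbc06e543bd3e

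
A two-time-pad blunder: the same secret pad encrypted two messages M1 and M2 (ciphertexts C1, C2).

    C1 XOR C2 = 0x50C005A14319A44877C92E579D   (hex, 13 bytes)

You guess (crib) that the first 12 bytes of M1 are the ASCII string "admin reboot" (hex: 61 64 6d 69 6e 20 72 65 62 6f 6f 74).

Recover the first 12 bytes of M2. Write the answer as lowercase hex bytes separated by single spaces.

Since C1 ⊕ C2 = M1 ⊕ M2, XORing with the guessed M1 bytes yields the corresponding M2 bytes: M2 = (C1 ⊕ C2) ⊕ M1.
01010000 XOR 01100001 = 00110001
11000000 XOR 01100100 = 10100100
00000101 XOR 01101101 = 01101000
10100001 XOR 01101001 = 11001000
01000011 XOR 01101110 = 00101101
00011001 XOR 00100000 = 00111001
10100100 XOR 01110010 = 11010110
01001000 XOR 01100101 = 00101101
01110111 XOR 01100010 = 00010101
11001001 XOR 01101111 = 10100110
00101110 XOR 01101111 = 01000001
01010111 XOR 01110100 = 00100011

31 a4 68 c8 2d 39 d6 2d 15 a6 41 23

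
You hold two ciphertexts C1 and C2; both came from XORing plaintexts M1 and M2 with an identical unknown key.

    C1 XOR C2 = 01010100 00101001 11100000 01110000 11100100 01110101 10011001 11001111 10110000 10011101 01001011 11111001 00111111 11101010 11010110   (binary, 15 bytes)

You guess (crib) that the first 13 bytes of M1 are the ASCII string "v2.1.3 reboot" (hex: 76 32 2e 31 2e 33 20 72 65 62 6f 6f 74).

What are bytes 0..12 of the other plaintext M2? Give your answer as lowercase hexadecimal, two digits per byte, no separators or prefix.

221bce41ca46b9bdd5ff24964b

Since C1 ⊕ C2 = M1 ⊕ M2, XORing with the guessed M1 bytes yields the corresponding M2 bytes: M2 = (C1 ⊕ C2) ⊕ M1.
01010100 ⊕ 01110110 = 00100010
00101001 ⊕ 00110010 = 00011011
11100000 ⊕ 00101110 = 11001110
01110000 ⊕ 00110001 = 01000001
11100100 ⊕ 00101110 = 11001010
01110101 ⊕ 00110011 = 01000110
10011001 ⊕ 00100000 = 10111001
11001111 ⊕ 01110010 = 10111101
10110000 ⊕ 01100101 = 11010101
10011101 ⊕ 01100010 = 11111111
01001011 ⊕ 01101111 = 00100100
11111001 ⊕ 01101111 = 10010110
00111111 ⊕ 01110100 = 01001011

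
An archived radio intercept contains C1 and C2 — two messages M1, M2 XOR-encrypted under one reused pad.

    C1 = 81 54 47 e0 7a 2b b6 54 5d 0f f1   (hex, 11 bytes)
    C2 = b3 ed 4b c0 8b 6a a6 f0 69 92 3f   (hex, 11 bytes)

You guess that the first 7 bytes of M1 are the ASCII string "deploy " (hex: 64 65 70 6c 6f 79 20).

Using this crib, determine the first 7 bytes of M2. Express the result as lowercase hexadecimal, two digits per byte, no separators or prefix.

56dc7c4c9e3830

First, C1 ⊕ C2 = (M1 ⊕ K) ⊕ (M2 ⊕ K) = M1 ⊕ M2, so the key drops out. Then M2 = (M1 ⊕ M2) ⊕ M1 over the first 7 bytes.
byte 0: (81 ⊕ b3) ⊕ 64 = 32 ⊕ 64 = 56
byte 1: (54 ⊕ ed) ⊕ 65 = b9 ⊕ 65 = dc
byte 2: (47 ⊕ 4b) ⊕ 70 = 0c ⊕ 70 = 7c
byte 3: (e0 ⊕ c0) ⊕ 6c = 20 ⊕ 6c = 4c
byte 4: (7a ⊕ 8b) ⊕ 6f = f1 ⊕ 6f = 9e
byte 5: (2b ⊕ 6a) ⊕ 79 = 41 ⊕ 79 = 38
byte 6: (b6 ⊕ a6) ⊕ 20 = 10 ⊕ 20 = 30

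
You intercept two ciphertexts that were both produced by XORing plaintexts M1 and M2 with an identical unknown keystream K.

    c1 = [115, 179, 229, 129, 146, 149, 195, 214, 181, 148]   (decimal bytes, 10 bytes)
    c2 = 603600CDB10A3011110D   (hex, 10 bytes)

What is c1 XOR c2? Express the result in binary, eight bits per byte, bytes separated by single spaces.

00010011 10000101 11100101 01001100 00100011 10011111 11110011 11000111 10100100 10011001

c1 ⊕ c2 = (M1 ⊕ K) ⊕ (M2 ⊕ K) = M1 ⊕ M2 — the shared key cancels under XOR.
73 ⊕ 60 = 13
b3 ⊕ 36 = 85
e5 ⊕ 00 = e5
81 ⊕ cd = 4c
92 ⊕ b1 = 23
95 ⊕ 0a = 9f
c3 ⊕ 30 = f3
d6 ⊕ 11 = c7
b5 ⊕ 11 = a4
94 ⊕ 0d = 99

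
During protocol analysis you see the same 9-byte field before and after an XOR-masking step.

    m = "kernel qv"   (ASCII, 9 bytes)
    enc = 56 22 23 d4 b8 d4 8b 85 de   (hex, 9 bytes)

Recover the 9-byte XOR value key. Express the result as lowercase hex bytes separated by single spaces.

3d 47 51 ba dd b8 ab f4 a8

Since enc = m ⊕ key, XORing both sides with m gives key = m ⊕ enc.
6b ^ 56 = 3d
65 ^ 22 = 47
72 ^ 23 = 51
6e ^ d4 = ba
65 ^ b8 = dd
6c ^ d4 = b8
20 ^ 8b = ab
71 ^ 85 = f4
76 ^ de = a8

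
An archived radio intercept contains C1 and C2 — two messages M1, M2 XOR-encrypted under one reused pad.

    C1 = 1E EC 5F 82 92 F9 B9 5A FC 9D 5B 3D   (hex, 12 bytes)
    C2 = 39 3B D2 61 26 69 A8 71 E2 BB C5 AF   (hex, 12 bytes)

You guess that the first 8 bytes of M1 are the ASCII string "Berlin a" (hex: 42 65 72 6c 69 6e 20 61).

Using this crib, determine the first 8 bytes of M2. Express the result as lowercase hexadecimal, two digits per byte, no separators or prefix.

First, C1 ⊕ C2 = (M1 ⊕ K) ⊕ (M2 ⊕ K) = M1 ⊕ M2, so the key drops out. Then M2 = (M1 ⊕ M2) ⊕ M1 over the first 8 bytes.
byte 0: (1e xor 39) xor 42 = 27 xor 42 = 65
byte 1: (ec xor 3b) xor 65 = d7 xor 65 = b2
byte 2: (5f xor d2) xor 72 = 8d xor 72 = ff
byte 3: (82 xor 61) xor 6c = e3 xor 6c = 8f
byte 4: (92 xor 26) xor 69 = b4 xor 69 = dd
byte 5: (f9 xor 69) xor 6e = 90 xor 6e = fe
byte 6: (b9 xor a8) xor 20 = 11 xor 20 = 31
byte 7: (5a xor 71) xor 61 = 2b xor 61 = 4a

65b2ff8fddfe314a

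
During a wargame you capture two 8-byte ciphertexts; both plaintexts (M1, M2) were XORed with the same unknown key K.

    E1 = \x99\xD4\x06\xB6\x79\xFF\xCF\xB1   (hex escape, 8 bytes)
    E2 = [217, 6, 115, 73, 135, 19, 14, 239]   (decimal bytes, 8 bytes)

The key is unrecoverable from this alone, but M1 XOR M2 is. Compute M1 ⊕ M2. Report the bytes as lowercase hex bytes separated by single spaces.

E1 ⊕ E2 = (M1 ⊕ K) ⊕ (M2 ⊕ K) = M1 ⊕ M2 — the shared key cancels under XOR.
byte 0: 10011001 ⊕ 11011001 = 01000000
byte 1: 11010100 ⊕ 00000110 = 11010010
byte 2: 00000110 ⊕ 01110011 = 01110101
byte 3: 10110110 ⊕ 01001001 = 11111111
byte 4: 01111001 ⊕ 10000111 = 11111110
byte 5: 11111111 ⊕ 00010011 = 11101100
byte 6: 11001111 ⊕ 00001110 = 11000001
byte 7: 10110001 ⊕ 11101111 = 01011110

40 d2 75 ff fe ec c1 5e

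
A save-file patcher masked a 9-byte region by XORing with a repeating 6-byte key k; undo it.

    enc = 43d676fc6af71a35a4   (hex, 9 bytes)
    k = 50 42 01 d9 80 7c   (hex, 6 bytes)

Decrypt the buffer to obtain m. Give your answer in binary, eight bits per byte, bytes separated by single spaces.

00010011 10010100 01110111 00100101 11101010 10001011 01001010 01110111 10100101

The 6-byte key repeats, so the effective keystream is 50 42 01 d9 80 7c 50 42 01.
byte 0:  67 XOR  80 =  19
byte 1: 214 XOR  66 = 148
byte 2: 118 XOR   1 = 119
byte 3: 252 XOR 217 =  37
byte 4: 106 XOR 128 = 234
byte 5: 247 XOR 124 = 139
byte 6:  26 XOR  80 =  74
byte 7:  53 XOR  66 = 119
byte 8: 164 XOR   1 = 165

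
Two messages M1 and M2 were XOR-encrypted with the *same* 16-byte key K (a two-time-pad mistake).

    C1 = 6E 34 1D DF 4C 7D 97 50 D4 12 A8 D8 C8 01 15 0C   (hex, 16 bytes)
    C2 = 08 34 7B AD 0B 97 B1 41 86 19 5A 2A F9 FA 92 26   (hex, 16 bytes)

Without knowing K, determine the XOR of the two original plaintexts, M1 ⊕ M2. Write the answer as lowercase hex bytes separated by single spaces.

66 00 66 72 47 ea 26 11 52 0b f2 f2 31 fb 87 2a

C1 ⊕ C2 = (M1 ⊕ K) ⊕ (M2 ⊕ K) = M1 ⊕ M2 — the shared key cancels under XOR.
6e xor 08 = 66
34 xor 34 = 00
1d xor 7b = 66
df xor ad = 72
4c xor 0b = 47
7d xor 97 = ea
97 xor b1 = 26
50 xor 41 = 11
d4 xor 86 = 52
12 xor 19 = 0b
a8 xor 5a = f2
d8 xor 2a = f2
c8 xor f9 = 31
01 xor fa = fb
15 xor 92 = 87
0c xor 26 = 2a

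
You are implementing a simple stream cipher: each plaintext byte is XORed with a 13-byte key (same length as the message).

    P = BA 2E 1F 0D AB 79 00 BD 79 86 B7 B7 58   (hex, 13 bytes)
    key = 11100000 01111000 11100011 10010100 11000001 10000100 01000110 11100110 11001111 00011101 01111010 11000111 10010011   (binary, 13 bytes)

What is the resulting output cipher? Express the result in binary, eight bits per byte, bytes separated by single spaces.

01011010 01010110 11111100 10011001 01101010 11111101 01000110 01011011 10110110 10011011 11001101 01110000 11001011

XOR is its own inverse, so applying the key byte-wise gives the result directly.
ba xor e0 = 5a
2e xor 78 = 56
1f xor e3 = fc
0d xor 94 = 99
ab xor c1 = 6a
79 xor 84 = fd
00 xor 46 = 46
bd xor e6 = 5b
79 xor cf = b6
86 xor 1d = 9b
b7 xor 7a = cd
b7 xor c7 = 70
58 xor 93 = cb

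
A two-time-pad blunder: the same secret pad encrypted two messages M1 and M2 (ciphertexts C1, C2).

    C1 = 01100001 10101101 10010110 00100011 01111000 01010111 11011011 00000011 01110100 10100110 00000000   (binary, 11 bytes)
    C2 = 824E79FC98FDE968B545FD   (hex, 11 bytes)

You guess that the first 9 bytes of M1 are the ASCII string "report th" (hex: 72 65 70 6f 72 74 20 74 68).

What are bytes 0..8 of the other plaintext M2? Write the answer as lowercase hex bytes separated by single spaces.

First, C1 ⊕ C2 = (M1 ⊕ K) ⊕ (M2 ⊕ K) = M1 ⊕ M2, so the key drops out. Then M2 = (M1 ⊕ M2) ⊕ M1 over the first 9 bytes.
byte 0: (61 ^ 82) ^ 72 = e3 ^ 72 = 91
byte 1: (ad ^ 4e) ^ 65 = e3 ^ 65 = 86
byte 2: (96 ^ 79) ^ 70 = ef ^ 70 = 9f
byte 3: (23 ^ fc) ^ 6f = df ^ 6f = b0
byte 4: (78 ^ 98) ^ 72 = e0 ^ 72 = 92
byte 5: (57 ^ fd) ^ 74 = aa ^ 74 = de
byte 6: (db ^ e9) ^ 20 = 32 ^ 20 = 12
byte 7: (03 ^ 68) ^ 74 = 6b ^ 74 = 1f
byte 8: (74 ^ b5) ^ 68 = c1 ^ 68 = a9

91 86 9f b0 92 de 12 1f a9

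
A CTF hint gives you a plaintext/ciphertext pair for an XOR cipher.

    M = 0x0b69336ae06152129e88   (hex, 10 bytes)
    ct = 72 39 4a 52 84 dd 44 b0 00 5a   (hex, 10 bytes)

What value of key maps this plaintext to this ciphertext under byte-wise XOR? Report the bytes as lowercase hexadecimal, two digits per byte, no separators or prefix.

7950793864bc16a29ed2

Since ct = M ⊕ key, XORing both sides with M gives key = M ⊕ ct.
 11 ⊕ 114 = 121
105 ⊕  57 =  80
 51 ⊕  74 = 121
106 ⊕  82 =  56
224 ⊕ 132 = 100
 97 ⊕ 221 = 188
 82 ⊕  68 =  22
 18 ⊕ 176 = 162
158 ⊕   0 = 158
136 ⊕  90 = 210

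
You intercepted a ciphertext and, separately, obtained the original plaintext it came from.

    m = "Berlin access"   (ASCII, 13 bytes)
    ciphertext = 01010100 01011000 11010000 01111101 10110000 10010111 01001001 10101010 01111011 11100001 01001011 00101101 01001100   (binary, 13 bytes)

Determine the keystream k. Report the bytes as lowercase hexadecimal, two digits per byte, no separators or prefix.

163da211d9f969cb18822e5e3f

Since ciphertext = m ⊕ k, XORing both sides with m gives k = m ⊕ ciphertext.
byte 0: 42 xor 54 = 16
byte 1: 65 xor 58 = 3d
byte 2: 72 xor d0 = a2
byte 3: 6c xor 7d = 11
byte 4: 69 xor b0 = d9
byte 5: 6e xor 97 = f9
byte 6: 20 xor 49 = 69
byte 7: 61 xor aa = cb
byte 8: 63 xor 7b = 18
byte 9: 63 xor e1 = 82
byte 10: 65 xor 4b = 2e
byte 11: 73 xor 2d = 5e
byte 12: 73 xor 4c = 3f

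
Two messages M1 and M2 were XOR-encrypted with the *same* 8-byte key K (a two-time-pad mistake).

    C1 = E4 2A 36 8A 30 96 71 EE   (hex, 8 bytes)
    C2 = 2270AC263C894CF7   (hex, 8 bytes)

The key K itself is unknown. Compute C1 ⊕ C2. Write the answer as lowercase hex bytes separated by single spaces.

c6 5a 9a ac 0c 1f 3d 19

C1 ⊕ C2 = (M1 ⊕ K) ⊕ (M2 ⊕ K) = M1 ⊕ M2 — the shared key cancels under XOR.
e4 ⊕ 22 = c6
2a ⊕ 70 = 5a
36 ⊕ ac = 9a
8a ⊕ 26 = ac
30 ⊕ 3c = 0c
96 ⊕ 89 = 1f
71 ⊕ 4c = 3d
ee ⊕ f7 = 19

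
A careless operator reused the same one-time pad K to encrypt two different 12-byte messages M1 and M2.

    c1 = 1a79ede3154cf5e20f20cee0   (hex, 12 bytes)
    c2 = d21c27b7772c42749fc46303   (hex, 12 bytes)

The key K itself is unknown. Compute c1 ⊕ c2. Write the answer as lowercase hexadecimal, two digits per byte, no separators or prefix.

c865ca546260b79690e4ade3

c1 ⊕ c2 = (M1 ⊕ K) ⊕ (M2 ⊕ K) = M1 ⊕ M2 — the shared key cancels under XOR.
1a xor d2 = c8
79 xor 1c = 65
ed xor 27 = ca
e3 xor b7 = 54
15 xor 77 = 62
4c xor 2c = 60
f5 xor 42 = b7
e2 xor 74 = 96
0f xor 9f = 90
20 xor c4 = e4
ce xor 63 = ad
e0 xor 03 = e3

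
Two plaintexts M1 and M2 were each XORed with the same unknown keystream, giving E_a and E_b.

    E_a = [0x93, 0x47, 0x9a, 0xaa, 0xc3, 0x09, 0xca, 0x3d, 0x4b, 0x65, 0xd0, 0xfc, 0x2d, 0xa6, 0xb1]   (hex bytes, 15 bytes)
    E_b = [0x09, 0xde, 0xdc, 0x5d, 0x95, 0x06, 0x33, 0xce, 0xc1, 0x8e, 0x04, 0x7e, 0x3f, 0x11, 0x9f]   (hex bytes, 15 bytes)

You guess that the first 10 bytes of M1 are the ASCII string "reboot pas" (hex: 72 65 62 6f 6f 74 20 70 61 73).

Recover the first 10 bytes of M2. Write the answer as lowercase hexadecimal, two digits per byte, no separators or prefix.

First, E_a ⊕ E_b = (M1 ⊕ K) ⊕ (M2 ⊕ K) = M1 ⊕ M2, so the key drops out. Then M2 = (M1 ⊕ M2) ⊕ M1 over the first 10 bytes.
byte 0: (93 ⊕ 09) ⊕ 72 = 9a ⊕ 72 = e8
byte 1: (47 ⊕ de) ⊕ 65 = 99 ⊕ 65 = fc
byte 2: (9a ⊕ dc) ⊕ 62 = 46 ⊕ 62 = 24
byte 3: (aa ⊕ 5d) ⊕ 6f = f7 ⊕ 6f = 98
byte 4: (c3 ⊕ 95) ⊕ 6f = 56 ⊕ 6f = 39
byte 5: (09 ⊕ 06) ⊕ 74 = 0f ⊕ 74 = 7b
byte 6: (ca ⊕ 33) ⊕ 20 = f9 ⊕ 20 = d9
byte 7: (3d ⊕ ce) ⊕ 70 = f3 ⊕ 70 = 83
byte 8: (4b ⊕ c1) ⊕ 61 = 8a ⊕ 61 = eb
byte 9: (65 ⊕ 8e) ⊕ 73 = eb ⊕ 73 = 98

e8fc2498397bd983eb98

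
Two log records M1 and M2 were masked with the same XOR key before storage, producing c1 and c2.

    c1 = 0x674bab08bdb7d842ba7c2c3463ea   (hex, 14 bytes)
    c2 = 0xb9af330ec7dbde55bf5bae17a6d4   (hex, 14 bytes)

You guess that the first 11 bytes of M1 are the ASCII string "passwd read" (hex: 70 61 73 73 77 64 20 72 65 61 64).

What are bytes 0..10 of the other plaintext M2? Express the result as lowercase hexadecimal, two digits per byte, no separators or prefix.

First, c1 ⊕ c2 = (M1 ⊕ K) ⊕ (M2 ⊕ K) = M1 ⊕ M2, so the key drops out. Then M2 = (M1 ⊕ M2) ⊕ M1 over the first 11 bytes.
byte 0: (67 ^ b9) ^ 70 = de ^ 70 = ae
byte 1: (4b ^ af) ^ 61 = e4 ^ 61 = 85
byte 2: (ab ^ 33) ^ 73 = 98 ^ 73 = eb
byte 3: (08 ^ 0e) ^ 73 = 06 ^ 73 = 75
byte 4: (bd ^ c7) ^ 77 = 7a ^ 77 = 0d
byte 5: (b7 ^ db) ^ 64 = 6c ^ 64 = 08
byte 6: (d8 ^ de) ^ 20 = 06 ^ 20 = 26
byte 7: (42 ^ 55) ^ 72 = 17 ^ 72 = 65
byte 8: (ba ^ bf) ^ 65 = 05 ^ 65 = 60
byte 9: (7c ^ 5b) ^ 61 = 27 ^ 61 = 46
byte 10: (2c ^ ae) ^ 64 = 82 ^ 64 = e6

ae85eb750d0826656046e6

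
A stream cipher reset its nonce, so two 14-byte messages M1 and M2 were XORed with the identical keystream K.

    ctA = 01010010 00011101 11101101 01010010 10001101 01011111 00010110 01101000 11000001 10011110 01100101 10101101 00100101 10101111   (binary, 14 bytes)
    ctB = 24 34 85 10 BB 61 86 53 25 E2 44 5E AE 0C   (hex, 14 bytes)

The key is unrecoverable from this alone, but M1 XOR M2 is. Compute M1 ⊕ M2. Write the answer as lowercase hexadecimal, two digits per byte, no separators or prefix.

ctA ⊕ ctB = (M1 ⊕ K) ⊕ (M2 ⊕ K) = M1 ⊕ M2 — the shared key cancels under XOR.
01010010 ^ 00100100 = 01110110
00011101 ^ 00110100 = 00101001
11101101 ^ 10000101 = 01101000
01010010 ^ 00010000 = 01000010
10001101 ^ 10111011 = 00110110
01011111 ^ 01100001 = 00111110
00010110 ^ 10000110 = 10010000
01101000 ^ 01010011 = 00111011
11000001 ^ 00100101 = 11100100
10011110 ^ 11100010 = 01111100
01100101 ^ 01000100 = 00100001
10101101 ^ 01011110 = 11110011
00100101 ^ 10101110 = 10001011
10101111 ^ 00001100 = 10100011

76296842363e903be47c21f38ba3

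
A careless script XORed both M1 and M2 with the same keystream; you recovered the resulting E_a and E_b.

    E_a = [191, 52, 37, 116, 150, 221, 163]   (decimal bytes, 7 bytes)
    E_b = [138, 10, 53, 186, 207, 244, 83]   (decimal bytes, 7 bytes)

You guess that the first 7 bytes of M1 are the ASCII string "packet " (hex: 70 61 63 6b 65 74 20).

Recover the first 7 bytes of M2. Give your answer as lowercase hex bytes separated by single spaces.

45 5f 73 a5 3c 5d d0

First, E_a ⊕ E_b = (M1 ⊕ K) ⊕ (M2 ⊕ K) = M1 ⊕ M2, so the key drops out. Then M2 = (M1 ⊕ M2) ⊕ M1 over the first 7 bytes.
byte 0: (bf ⊕ 8a) ⊕ 70 = 35 ⊕ 70 = 45
byte 1: (34 ⊕ 0a) ⊕ 61 = 3e ⊕ 61 = 5f
byte 2: (25 ⊕ 35) ⊕ 63 = 10 ⊕ 63 = 73
byte 3: (74 ⊕ ba) ⊕ 6b = ce ⊕ 6b = a5
byte 4: (96 ⊕ cf) ⊕ 65 = 59 ⊕ 65 = 3c
byte 5: (dd ⊕ f4) ⊕ 74 = 29 ⊕ 74 = 5d
byte 6: (a3 ⊕ 53) ⊕ 20 = f0 ⊕ 20 = d0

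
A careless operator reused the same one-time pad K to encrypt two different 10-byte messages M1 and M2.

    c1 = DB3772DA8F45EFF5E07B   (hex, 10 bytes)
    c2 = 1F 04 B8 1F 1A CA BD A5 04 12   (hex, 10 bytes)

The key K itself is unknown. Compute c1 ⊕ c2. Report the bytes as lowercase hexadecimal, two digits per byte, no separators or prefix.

c433cac5958f5250e469

c1 ⊕ c2 = (M1 ⊕ K) ⊕ (M2 ⊕ K) = M1 ⊕ M2 — the shared key cancels under XOR.
db xor 1f = c4
37 xor 04 = 33
72 xor b8 = ca
da xor 1f = c5
8f xor 1a = 95
45 xor ca = 8f
ef xor bd = 52
f5 xor a5 = 50
e0 xor 04 = e4
7b xor 12 = 69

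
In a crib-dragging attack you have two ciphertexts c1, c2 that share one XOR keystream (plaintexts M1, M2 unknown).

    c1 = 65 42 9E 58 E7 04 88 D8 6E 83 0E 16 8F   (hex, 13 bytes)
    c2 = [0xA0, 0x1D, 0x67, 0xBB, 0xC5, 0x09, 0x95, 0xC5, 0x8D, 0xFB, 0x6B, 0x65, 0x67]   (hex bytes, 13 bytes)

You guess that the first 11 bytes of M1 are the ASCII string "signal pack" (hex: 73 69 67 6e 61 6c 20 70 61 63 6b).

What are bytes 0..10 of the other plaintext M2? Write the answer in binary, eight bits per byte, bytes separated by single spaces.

First, c1 ⊕ c2 = (M1 ⊕ K) ⊕ (M2 ⊕ K) = M1 ⊕ M2, so the key drops out. Then M2 = (M1 ⊕ M2) ⊕ M1 over the first 11 bytes.
byte 0: (65 XOR a0) XOR 73 = c5 XOR 73 = b6
byte 1: (42 XOR 1d) XOR 69 = 5f XOR 69 = 36
byte 2: (9e XOR 67) XOR 67 = f9 XOR 67 = 9e
byte 3: (58 XOR bb) XOR 6e = e3 XOR 6e = 8d
byte 4: (e7 XOR c5) XOR 61 = 22 XOR 61 = 43
byte 5: (04 XOR 09) XOR 6c = 0d XOR 6c = 61
byte 6: (88 XOR 95) XOR 20 = 1d XOR 20 = 3d
byte 7: (d8 XOR c5) XOR 70 = 1d XOR 70 = 6d
byte 8: (6e XOR 8d) XOR 61 = e3 XOR 61 = 82
byte 9: (83 XOR fb) XOR 63 = 78 XOR 63 = 1b
byte 10: (0e XOR 6b) XOR 6b = 65 XOR 6b = 0e

10110110 00110110 10011110 10001101 01000011 01100001 00111101 01101101 10000010 00011011 00001110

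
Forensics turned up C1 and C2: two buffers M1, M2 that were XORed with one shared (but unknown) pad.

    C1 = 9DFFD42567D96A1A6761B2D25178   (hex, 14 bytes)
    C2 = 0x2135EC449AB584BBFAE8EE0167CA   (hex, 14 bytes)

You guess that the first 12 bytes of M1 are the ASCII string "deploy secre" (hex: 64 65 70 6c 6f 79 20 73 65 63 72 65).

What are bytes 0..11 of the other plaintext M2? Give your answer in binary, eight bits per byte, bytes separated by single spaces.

11011000 10101111 01001000 00001101 10010010 00010101 11001110 11010010 11111000 11101010 00101110 10110110

First, C1 ⊕ C2 = (M1 ⊕ K) ⊕ (M2 ⊕ K) = M1 ⊕ M2, so the key drops out. Then M2 = (M1 ⊕ M2) ⊕ M1 over the first 12 bytes.
byte 0: (9d ⊕ 21) ⊕ 64 = bc ⊕ 64 = d8
byte 1: (ff ⊕ 35) ⊕ 65 = ca ⊕ 65 = af
byte 2: (d4 ⊕ ec) ⊕ 70 = 38 ⊕ 70 = 48
byte 3: (25 ⊕ 44) ⊕ 6c = 61 ⊕ 6c = 0d
byte 4: (67 ⊕ 9a) ⊕ 6f = fd ⊕ 6f = 92
byte 5: (d9 ⊕ b5) ⊕ 79 = 6c ⊕ 79 = 15
byte 6: (6a ⊕ 84) ⊕ 20 = ee ⊕ 20 = ce
byte 7: (1a ⊕ bb) ⊕ 73 = a1 ⊕ 73 = d2
byte 8: (67 ⊕ fa) ⊕ 65 = 9d ⊕ 65 = f8
byte 9: (61 ⊕ e8) ⊕ 63 = 89 ⊕ 63 = ea
byte 10: (b2 ⊕ ee) ⊕ 72 = 5c ⊕ 72 = 2e
byte 11: (d2 ⊕ 01) ⊕ 65 = d3 ⊕ 65 = b6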